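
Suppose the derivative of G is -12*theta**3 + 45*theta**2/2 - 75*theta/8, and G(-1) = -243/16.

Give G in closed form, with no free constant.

G'(theta) matches the chain-rule pattern g'(h)*h' with inner function h(theta) = theta**2 - 5*theta/4; substituting u = h(theta) collapses the integral.
A general antiderivative is -3*(theta**2 - 5*theta/4)**2 + C.
The condition gives C = -243/16 - (-243/16) = 0.
So G(theta) = -3*(theta**2 - 5*theta/4)**2.
Check: d/dtheta[-3*(theta**2 - 5*theta/4)**2] = -12*theta**3 + 45*theta**2/2 - 75*theta/8 = G'(theta).

G(theta) = -3*(theta**2 - 5*theta/4)**2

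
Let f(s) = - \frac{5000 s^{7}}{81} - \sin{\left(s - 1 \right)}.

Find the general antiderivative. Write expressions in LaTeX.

F(s) = - \frac{625 s^{8}}{81} + \cos{\left(s - 1 \right)} + C

The integrand splits into summands that can be handled one at a time.
Check: d/ds[- \frac{625 s^{8}}{81} + \cos{\left(s - 1 \right)}] = - \frac{5000 s^{7}}{81} - \sin{\left(s - 1 \right)} = f(s).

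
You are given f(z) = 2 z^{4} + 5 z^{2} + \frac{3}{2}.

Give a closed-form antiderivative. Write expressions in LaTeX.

The integrand splits into summands that can be handled one at a time.
Check: d/dz[\frac{2 z^{5}}{5} + \frac{5 z^{3}}{3} + \frac{3 z}{2}] = 2 z^{4} + 5 z^{2} + \frac{3}{2} = f(z).

An antiderivative is F(z) = \frac{2 z^{5}}{5} + \frac{5 z^{3}}{3} + \frac{3 z}{2}.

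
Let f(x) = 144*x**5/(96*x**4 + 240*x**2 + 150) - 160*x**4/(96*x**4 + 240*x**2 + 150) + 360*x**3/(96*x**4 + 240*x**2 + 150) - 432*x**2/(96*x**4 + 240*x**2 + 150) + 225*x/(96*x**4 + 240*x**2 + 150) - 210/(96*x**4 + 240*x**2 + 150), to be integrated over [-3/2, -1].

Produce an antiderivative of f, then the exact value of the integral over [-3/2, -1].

Antiderivative: F(x) = (9*x**2*(4*x**2 + 5) - 48*x**2 - 20*x*(4*x**2 + 5) + 16*x - 60)/(12*(4*x**2 + 5)); value = -5371/3024

Integrate term by term and add the pieces.
F(x) = (9*x**2*(4*x**2 + 5) - 48*x**2 - 20*x*(4*x**2 + 5) + 16*x - 60)/(12*(4*x**2 + 5)) is an antiderivative of f.
Check: d/dx[(9*x**2*(4*x**2 + 5) - 48*x**2 - 20*x*(4*x**2 + 5) + 16*x - 60)/(12*(4*x**2 + 5))] = (144*x**5 - 160*x**4 + 360*x**3 - 432*x**2 + 225*x - 210)/(96*x**4 + 240*x**2 + 150), which equals f(x).
F(-1) = 137/108; F(-3/2) = 341/112.
Integral = F(-1) - F(-3/2) = -5371/3024.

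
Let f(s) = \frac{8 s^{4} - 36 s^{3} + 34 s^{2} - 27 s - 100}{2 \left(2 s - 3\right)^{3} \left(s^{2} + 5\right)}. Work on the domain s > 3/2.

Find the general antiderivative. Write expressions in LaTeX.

F(s) = \frac{\log{\left(\frac{s^{2}}{2} + \frac{5}{2} \right)}}{4} + \frac{5}{8 s^{2} - 24 s + 18} + C

For F(s) to be correct the identity F'(s) - f(s) = 0 must hold.
Check: d/ds[\frac{\log{\left(\frac{s^{2}}{2} + \frac{5}{2} \right)}}{4} + \frac{5}{8 s^{2} - 24 s + 18}] = \frac{8 s^{4} - 36 s^{3} + 34 s^{2} - 27 s - 100}{16 s^{5} - 72 s^{4} + 188 s^{3} - 414 s^{2} + 540 s - 270}, which equals f(s).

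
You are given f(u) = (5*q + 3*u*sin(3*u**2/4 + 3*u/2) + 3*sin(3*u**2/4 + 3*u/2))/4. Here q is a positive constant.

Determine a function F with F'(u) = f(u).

For F(u) to be correct the identity F'(u) - f(u) = 0 must hold.
Check: d/du[5*q*u/4 - cos(3*u**2/4 + 3*u/2)/2] = 5*q/4 + 3*u*sin(3*u**2/4 + 3*u/2)/4 + 3*sin(3*u**2/4 + 3*u/2)/4, which equals f(u).

An antiderivative is F(u) = 5*q*u/4 - cos(3*u**2/4 + 3*u/2)/2.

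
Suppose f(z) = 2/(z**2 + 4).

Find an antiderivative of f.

An antiderivative F(z) passes only if d/dz[F] lands on f(z) exactly.
Check: d/dz[atan(z/2)] = 2/(z**2 + 4) = f(z).

An antiderivative is F(z) = atan(z/2).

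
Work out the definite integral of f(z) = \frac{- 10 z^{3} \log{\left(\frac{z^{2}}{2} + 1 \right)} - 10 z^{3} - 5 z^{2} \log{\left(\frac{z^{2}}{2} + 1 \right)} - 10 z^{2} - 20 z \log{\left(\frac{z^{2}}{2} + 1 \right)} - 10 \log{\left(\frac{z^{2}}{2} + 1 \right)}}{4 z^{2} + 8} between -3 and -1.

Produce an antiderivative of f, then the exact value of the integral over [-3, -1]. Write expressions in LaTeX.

f has the shape u'v + uv' for u = - \frac{5 z^{2}}{4} - \frac{5 z}{4} and v = \log{\left(\frac{z^{2}}{2} + 1 \right)} — it is the derivative of the product u*v.
F(z) = - \frac{5 z \left(z + 1\right) \log{\left(\frac{z^{2}}{2} + 1 \right)}}{4} is an antiderivative of f.
Check: d/dz[- \frac{5 z \left(z + 1\right) \log{\left(\frac{z^{2}}{2} + 1 \right)}}{4}] = \frac{- 10 z^{3} \log{\left(\frac{z^{2}}{2} + 1 \right)} - 10 z^{3} - 5 z^{2} \log{\left(\frac{z^{2}}{2} + 1 \right)} - 10 z^{2} - 20 z \log{\left(\frac{z^{2}}{2} + 1 \right)} - 10 \log{\left(\frac{z^{2}}{2} + 1 \right)}}{4 z^{2} + 8} = f(z).
F(-1) = 0; F(-3) = - \frac{15 \log{\left(\frac{11}{2} \right)}}{2}.
Integral = F(-1) - F(-3) = \frac{15 \log{\left(\frac{11}{2} \right)}}{2}.

Antiderivative: F(z) = - \frac{5 z \left(z + 1\right) \log{\left(\frac{z^{2}}{2} + 1 \right)}}{4}; value = \frac{15 \log{\left(\frac{11}{2} \right)}}{2}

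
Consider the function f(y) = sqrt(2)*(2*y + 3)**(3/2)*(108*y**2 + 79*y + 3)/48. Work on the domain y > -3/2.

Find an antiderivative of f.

f has the shape u'v + uv' for u = -(y + 3/2)**(5/2)/2 and v = -4*y**2 - y/3 — it is the derivative of the product u*v.
Check: d/dy[sqrt(2)*(48*y**4*sqrt(2*y + 3) + 148*y**3*sqrt(2*y + 3) + 120*y**2*sqrt(2*y + 3) + 9*y*sqrt(2*y + 3))/48] = (432*sqrt(2)*y**4 + 1612*sqrt(2)*y**3 + 1932*sqrt(2)*y**2 + 747*sqrt(2)*y + 27*sqrt(2))/(48*sqrt(2*y + 3)), which equals f(y).

An antiderivative is F(y) = sqrt(2)*(48*y**4*sqrt(2*y + 3) + 148*y**3*sqrt(2*y + 3) + 120*y**2*sqrt(2*y + 3) + 9*y*sqrt(2*y + 3))/48.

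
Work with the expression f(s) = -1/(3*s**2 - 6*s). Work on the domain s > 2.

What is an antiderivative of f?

The denominator factors as 3*s*(s - 2); partial fractions split f into directly integrable pieces: -1/(6*(s - 2)) + 1/(6*s).
Check: d/ds[log(s)/6 - log(s - 2)/6] = -1/(3*s**2 - 6*s) = f(s).

An antiderivative is F(s) = log(s)/6 - log(s - 2)/6.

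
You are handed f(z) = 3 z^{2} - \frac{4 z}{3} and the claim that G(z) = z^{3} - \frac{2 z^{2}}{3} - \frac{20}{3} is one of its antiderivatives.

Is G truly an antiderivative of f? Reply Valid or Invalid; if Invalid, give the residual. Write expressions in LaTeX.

d/dz[G] = 3 z^{2} - \frac{4 z}{3}
This equals f(z) exactly, so the claim holds.

Valid - differentiating G returns exactly f.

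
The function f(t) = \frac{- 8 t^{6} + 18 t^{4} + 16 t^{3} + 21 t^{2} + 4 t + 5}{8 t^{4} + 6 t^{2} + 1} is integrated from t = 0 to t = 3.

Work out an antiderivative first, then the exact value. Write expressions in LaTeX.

Antiderivative: F(t) = \frac{- 2 t^{3} + 18 t + 6 \log{\left(2 t^{2} + 1 \right)} + 6 \operatorname{atan}{\left(2 t \right)} + 15}{6}; value = \operatorname{atan}{\left(6 \right)} + \log{\left(19 \right)}

Whatever form F(t) takes, F'(t) = f(t) is non-negotiable.
F(t) = \frac{- 2 t^{3} + 18 t + 6 \log{\left(2 t^{2} + 1 \right)} + 6 \operatorname{atan}{\left(2 t \right)} + 15}{6} is an antiderivative of f.
Check: d/dt[\frac{- 2 t^{3} + 18 t + 6 \log{\left(2 t^{2} + 1 \right)} + 6 \operatorname{atan}{\left(2 t \right)} + 15}{6}] = \frac{- 8 t^{6} + 18 t^{4} + 16 t^{3} + 21 t^{2} + 4 t + 5}{8 t^{4} + 6 t^{2} + 1} = f(t).
F(3) = \operatorname{atan}{\left(6 \right)} + \frac{5}{2} + \log{\left(19 \right)}; F(0) = \frac{5}{2}.
Integral = F(3) - F(0) = \operatorname{atan}{\left(6 \right)} + \log{\left(19 \right)}.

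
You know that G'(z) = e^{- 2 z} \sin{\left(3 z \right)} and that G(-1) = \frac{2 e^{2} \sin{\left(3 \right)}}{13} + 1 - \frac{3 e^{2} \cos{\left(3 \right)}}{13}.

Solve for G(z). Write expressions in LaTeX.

Differentiate the proposed G(z) back; it has to land on the given G'(z).
A general antiderivative is - \frac{2 e^{- 2 z} \sin{\left(3 z \right)}}{13} - \frac{3 e^{- 2 z} \cos{\left(3 z \right)}}{13} + C.
The condition gives C = \frac{2 e^{2} \sin{\left(3 \right)}}{13} + 1 - \frac{3 e^{2} \cos{\left(3 \right)}}{13} - (\frac{2 e^{2} \sin{\left(3 \right)}}{13} - \frac{3 e^{2} \cos{\left(3 \right)}}{13}) = 1.
So G(z) = 1 - \frac{2 e^{- 2 z} \sin{\left(3 z \right)}}{13} - \frac{3 e^{- 2 z} \cos{\left(3 z \right)}}{13}.
Check: d/dz[1 - \frac{2 e^{- 2 z} \sin{\left(3 z \right)}}{13} - \frac{3 e^{- 2 z} \cos{\left(3 z \right)}}{13}] = e^{- 2 z} \sin{\left(3 z \right)} = G'(z).

G(z) = 1 - \frac{2 e^{- 2 z} \sin{\left(3 z \right)}}{13} - \frac{3 e^{- 2 z} \cos{\left(3 z \right)}}{13}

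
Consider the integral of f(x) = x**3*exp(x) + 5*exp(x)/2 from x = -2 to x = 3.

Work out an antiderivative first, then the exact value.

Recognize the product-rule pattern: f = u'v + uv' with u = x**3 - 3*x**2 + 6*x - 7/2, v = exp(x), so integration by parts undoes it.
F(x) = (2*x**3 - 6*x**2 + 12*x - 7)*exp(x)/2 is an antiderivative of f.
Check: d/dx[(2*x**3 - 6*x**2 + 12*x - 7)*exp(x)/2] = x**3*exp(x) + 5*exp(x)/2 = f(x).
F(3) = 29*exp(3)/2; F(-2) = -71*exp(-2)/2.
Integral = F(3) - F(-2) = 71*exp(-2)/2 + 29*exp(3)/2.

Antiderivative: F(x) = (2*x**3 - 6*x**2 + 12*x - 7)*exp(x)/2; value = 71*exp(-2)/2 + 29*exp(3)/2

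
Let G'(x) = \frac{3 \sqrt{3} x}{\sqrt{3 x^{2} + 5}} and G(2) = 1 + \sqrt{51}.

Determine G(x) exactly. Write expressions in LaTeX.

G(x) = \sqrt{3} \sqrt{3 x^{2} + 5} + 1

G'(x) matches the chain-rule pattern g'(h)*h' with inner function h(x) = x^{2} + \frac{5}{3}; substituting u = h(x) collapses the integral.
A general antiderivative is 3 \sqrt{x^{2} + \frac{5}{3}} + C.
The condition gives C = 1 + \sqrt{51} - (\sqrt{51}) = 1.
So G(x) = \sqrt{3} \sqrt{3 x^{2} + 5} + 1.
Check: d/dx[\sqrt{3} \sqrt{3 x^{2} + 5} + 1] = \frac{3 \sqrt{3} x}{\sqrt{3 x^{2} + 5}} = G'(x).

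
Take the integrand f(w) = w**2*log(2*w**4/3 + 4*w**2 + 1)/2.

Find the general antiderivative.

F(w) = w**3*log(2*w**4/3 + 4*w**2 + 1)/6 - 2*w**3/9 + 2*w - 2*sqrt(21/8 - 23*sqrt(30)/48)*atan(2*w/(sqrt(10)*sqrt(126 - 23*sqrt(30)) + 2*sqrt(3)*sqrt(126 - 23*sqrt(30)))) + 2*sqrt(23*sqrt(30)/48 + 21/8)*atan(2*w/(-2*sqrt(3)*sqrt(23*sqrt(30) + 126) + sqrt(10)*sqrt(23*sqrt(30) + 126))) + C

For F(w) to be correct the identity F'(w) - f(w) = 0 must hold.
Check: d/dw[w**3*log(2*w**4/3 + 4*w**2 + 1)/6 - 2*w**3/9 + 2*w - 2*sqrt(21/8 - 23*sqrt(30)/48)*atan(2*w/(sqrt(10)*sqrt(126 - 23*sqrt(30)) + 2*sqrt(3)*sqrt(126 - 23*sqrt(30)))) + 2*sqrt(23*sqrt(30)/48 + 21/8)*atan(2*w/(-2*sqrt(3)*sqrt(23*sqrt(30) + 126) + sqrt(10)*sqrt(23*sqrt(30) + 126)))] = w**2*log(2*w**4/3 + 4*w**2 + 1)/2 = f(w).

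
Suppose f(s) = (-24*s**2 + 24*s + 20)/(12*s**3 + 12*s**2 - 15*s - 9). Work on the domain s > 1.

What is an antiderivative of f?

The denominator factors as 3*(s - 1)*(2*s + 1)*(2*s + 3); partial fractions split f into directly integrable pieces: -14/(3*(2*s + 3)) - 2/(9*(2*s + 1)) + 4/(9*(s - 1)).
Check: d/ds[4*log(s - 1)/9 - log(s + 1/2)/9 - 7*log(s + 3/2)/3] = (-24*s**2 + 24*s + 20)/(12*s**3 + 12*s**2 - 15*s - 9) = f(s).

An antiderivative is F(s) = 4*log(s - 1)/9 - log(s + 1/2)/9 - 7*log(s + 3/2)/3.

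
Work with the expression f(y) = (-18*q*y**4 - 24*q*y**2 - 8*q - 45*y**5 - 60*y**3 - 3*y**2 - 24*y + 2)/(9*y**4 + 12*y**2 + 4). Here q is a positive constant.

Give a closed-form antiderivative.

An antiderivative is F(y) = (-36*q*y**3 - 24*q*y - 45*y**4 - 21*y**2 + 6*y + 10)/(18*y**2 + 12).

Whatever form F(y) takes, F'(y) = f(y) is non-negotiable.
Check: d/dy[(-36*q*y**3 - 24*q*y - 45*y**4 - 21*y**2 + 6*y + 10)/(18*y**2 + 12)] = (-18*q*y**4 - 24*q*y**2 - 8*q - 45*y**5 - 60*y**3 - 3*y**2 - 24*y + 2)/(9*y**4 + 12*y**2 + 4) = f(y).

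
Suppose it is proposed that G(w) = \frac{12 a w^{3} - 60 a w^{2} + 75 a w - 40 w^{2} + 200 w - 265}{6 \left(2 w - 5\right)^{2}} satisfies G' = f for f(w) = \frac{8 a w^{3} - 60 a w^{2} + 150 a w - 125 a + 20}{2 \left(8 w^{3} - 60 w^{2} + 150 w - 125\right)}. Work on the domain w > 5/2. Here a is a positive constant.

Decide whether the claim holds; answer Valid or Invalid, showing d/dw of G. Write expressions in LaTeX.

d/dw[G] = \frac{8 a w^{3} - 60 a w^{2} + 150 a w - 125 a + 20}{16 w^{3} - 120 w^{2} + 300 w - 250}
This equals f(w) exactly, so the claim holds.

Valid - differentiating G returns exactly f.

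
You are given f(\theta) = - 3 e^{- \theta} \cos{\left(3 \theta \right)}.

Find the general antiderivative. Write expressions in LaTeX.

An antiderivative F(\theta) passes only if d/d\theta[F] lands on f(\theta) exactly.
Check: d/d\theta[\frac{3 \left(- 3 \sin{\left(3 \theta \right)} + \cos{\left(3 \theta \right)}\right) e^{- \theta}}{10}] = - 3 e^{- \theta} \cos{\left(3 \theta \right)} = f(\theta).

F(\theta) = \frac{3 \left(- 3 \sin{\left(3 \theta \right)} + \cos{\left(3 \theta \right)}\right) e^{- \theta}}{10} + C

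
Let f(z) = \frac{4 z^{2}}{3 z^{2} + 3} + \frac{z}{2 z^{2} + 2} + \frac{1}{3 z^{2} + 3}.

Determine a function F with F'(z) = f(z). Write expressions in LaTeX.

Integrate term by term and add the pieces.
Check: d/dz[\frac{16 z + 3 \log{\left(z^{2} + 1 \right)} - 12 \operatorname{atan}{\left(z \right)}}{12}] = \frac{8 z^{2} + 3 z + 2}{6 z^{2} + 6}, which equals f(z).

An antiderivative is F(z) = \frac{16 z + 3 \log{\left(z^{2} + 1 \right)} - 12 \operatorname{atan}{\left(z \right)}}{12}.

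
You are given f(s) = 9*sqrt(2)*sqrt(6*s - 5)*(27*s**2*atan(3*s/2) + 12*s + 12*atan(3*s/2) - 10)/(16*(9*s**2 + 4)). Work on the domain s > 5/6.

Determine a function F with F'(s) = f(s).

An antiderivative is F(s) = sqrt(2)*(18*s*sqrt(6*s - 5)*atan(3*s/2) - 15*sqrt(6*s - 5)*atan(3*s/2))/16.

f has the shape u'v + uv' for u = 3*(3*s - 5/2)**(3/2)/4 and v = atan(3*s/2) — it is the derivative of the product u*v.
Check: d/ds[sqrt(2)*(18*s*sqrt(6*s - 5)*atan(3*s/2) - 15*sqrt(6*s - 5)*atan(3*s/2))/16] = (1458*sqrt(2)*s**3*atan(3*s/2) - 1215*sqrt(2)*s**2*atan(3*s/2) + 648*sqrt(2)*s**2 + 648*sqrt(2)*s*atan(3*s/2) - 1080*sqrt(2)*s - 540*sqrt(2)*atan(3*s/2) + 450*sqrt(2))/(144*s**2*sqrt(6*s - 5) + 64*sqrt(6*s - 5)), which equals f(s).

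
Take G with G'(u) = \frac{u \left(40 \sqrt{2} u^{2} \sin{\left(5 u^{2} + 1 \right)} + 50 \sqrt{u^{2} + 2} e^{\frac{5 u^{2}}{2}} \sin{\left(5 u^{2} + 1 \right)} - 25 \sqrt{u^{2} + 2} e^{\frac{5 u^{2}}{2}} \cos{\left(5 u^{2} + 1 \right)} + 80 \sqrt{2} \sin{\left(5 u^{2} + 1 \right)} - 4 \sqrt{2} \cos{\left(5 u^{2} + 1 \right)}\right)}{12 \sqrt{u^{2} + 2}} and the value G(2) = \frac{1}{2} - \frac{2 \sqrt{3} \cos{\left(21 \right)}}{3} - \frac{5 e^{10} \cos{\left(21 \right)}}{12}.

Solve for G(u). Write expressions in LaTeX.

Recognize the product-rule pattern: G'(u) = v'r + vr' with v = - \frac{\sqrt{2 u^{2} + 4}}{3} - \frac{5 e^{\frac{5 u^{2}}{2}}}{12}, r = \cos{\left(5 u^{2} + 1 \right)}, so integration by parts undoes it.
A general antiderivative is - \frac{\left(\frac{4 \sqrt{2 u^{2} + 4}}{3} + \frac{5 e^{\frac{5 u^{2}}{2}}}{3}\right) \cos{\left(5 u^{2} + 1 \right)}}{4} + C.
The condition gives C = \frac{1}{2} - \frac{2 \sqrt{3} \cos{\left(21 \right)}}{3} - \frac{5 e^{10} \cos{\left(21 \right)}}{12} - (- \frac{2 \sqrt{3} \cos{\left(21 \right)}}{3} - \frac{5 e^{10} \cos{\left(21 \right)}}{12}) = \frac{1}{2}.
So G(u) = - \frac{\sqrt{2} \sqrt{u^{2} + 2} \cos{\left(5 u^{2} + 1 \right)}}{3} - \frac{5 e^{\frac{5 u^{2}}{2}} \cos{\left(5 u^{2} + 1 \right)}}{12} + \frac{1}{2}.
Check: d/du[- \frac{\sqrt{2} \sqrt{u^{2} + 2} \cos{\left(5 u^{2} + 1 \right)}}{3} - \frac{5 e^{\frac{5 u^{2}}{2}} \cos{\left(5 u^{2} + 1 \right)}}{12} + \frac{1}{2}] = \frac{40 \sqrt{2} u^{3} \sin{\left(5 u^{2} + 1 \right)} + 50 u \sqrt{u^{2} + 2} e^{\frac{5 u^{2}}{2}} \sin{\left(5 u^{2} + 1 \right)} - 25 u \sqrt{u^{2} + 2} e^{\frac{5 u^{2}}{2}} \cos{\left(5 u^{2} + 1 \right)} + 80 \sqrt{2} u \sin{\left(5 u^{2} + 1 \right)} - 4 \sqrt{2} u \cos{\left(5 u^{2} + 1 \right)}}{12 \sqrt{u^{2} + 2}}, which equals G'(u).

G(u) = - \frac{\sqrt{2} \sqrt{u^{2} + 2} \cos{\left(5 u^{2} + 1 \right)}}{3} - \frac{5 e^{\frac{5 u^{2}}{2}} \cos{\left(5 u^{2} + 1 \right)}}{12} + \frac{1}{2}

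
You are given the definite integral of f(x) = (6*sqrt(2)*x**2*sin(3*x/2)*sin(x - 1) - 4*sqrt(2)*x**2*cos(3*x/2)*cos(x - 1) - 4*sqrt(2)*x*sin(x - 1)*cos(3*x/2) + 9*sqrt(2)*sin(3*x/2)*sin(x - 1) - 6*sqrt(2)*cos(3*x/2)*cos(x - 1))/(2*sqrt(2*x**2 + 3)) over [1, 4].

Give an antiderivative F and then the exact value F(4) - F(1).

Check any antiderivative F(x) by computing F'(x) and comparing it with f(x).
F(x) = -2*sqrt(x**2 + 3/2)*sin(x - 1)*cos(3*x/2) is an antiderivative of f.
Check: d/dx[-2*sqrt(x**2 + 3/2)*sin(x - 1)*cos(3*x/2)] = sqrt(2)*(6*x**2*sin(3*x/2)*sin(x - 1) - 4*x**2*cos(3*x/2)*cos(x - 1) - 4*x*sin(x - 1)*cos(3*x/2) + 9*sin(3*x/2)*sin(x - 1) - 6*cos(3*x/2)*cos(x - 1))/(2*sqrt(2*x**2 + 3)), which equals f(x).
F(4) = -sqrt(70)*sin(3)*cos(6); F(1) = 0.
Integral = F(4) - F(1) = -sqrt(70)*sin(3)*cos(6).

Antiderivative: F(x) = -2*sqrt(x**2 + 3/2)*sin(x - 1)*cos(3*x/2); value = -sqrt(70)*sin(3)*cos(6)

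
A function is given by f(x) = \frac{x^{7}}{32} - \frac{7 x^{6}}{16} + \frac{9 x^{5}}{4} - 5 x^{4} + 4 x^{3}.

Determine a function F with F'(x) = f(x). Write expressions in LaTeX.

An antiderivative is F(x) = \frac{x^{8}}{256} - \frac{x^{7}}{16} + \frac{3 x^{6}}{8} - x^{5} + x^{4}.

f matches the chain-rule pattern g'(h)*h' with inner function h(x) = - \frac{x^{2}}{4} + x; substituting u = h(x) collapses the integral.
Check: d/dx[\frac{x^{8}}{256} - \frac{x^{7}}{16} + \frac{3 x^{6}}{8} - x^{5} + x^{4}] = \frac{x^{7}}{32} - \frac{7 x^{6}}{16} + \frac{9 x^{5}}{4} - 5 x^{4} + 4 x^{3} = f(x).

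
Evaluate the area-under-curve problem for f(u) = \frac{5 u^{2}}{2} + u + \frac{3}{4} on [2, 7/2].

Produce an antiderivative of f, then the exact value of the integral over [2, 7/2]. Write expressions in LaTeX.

Integrate term by term and add the pieces.
F(u) = \frac{5 u^{3}}{6} + \frac{u^{2}}{2} + \frac{3 u}{4} is an antiderivative of f.
Check: d/du[\frac{5 u^{3}}{6} + \frac{u^{2}}{2} + \frac{3 u}{4}] = \frac{5 u^{2}}{2} + u + \frac{3}{4} = f(u).
F(7/2) = \frac{2135}{48}; F(2) = \frac{61}{6}.
Integral = F(7/2) - F(2) = \frac{549}{16}.

Antiderivative: F(u) = \frac{5 u^{3}}{6} + \frac{u^{2}}{2} + \frac{3 u}{4}; value = \frac{549}{16}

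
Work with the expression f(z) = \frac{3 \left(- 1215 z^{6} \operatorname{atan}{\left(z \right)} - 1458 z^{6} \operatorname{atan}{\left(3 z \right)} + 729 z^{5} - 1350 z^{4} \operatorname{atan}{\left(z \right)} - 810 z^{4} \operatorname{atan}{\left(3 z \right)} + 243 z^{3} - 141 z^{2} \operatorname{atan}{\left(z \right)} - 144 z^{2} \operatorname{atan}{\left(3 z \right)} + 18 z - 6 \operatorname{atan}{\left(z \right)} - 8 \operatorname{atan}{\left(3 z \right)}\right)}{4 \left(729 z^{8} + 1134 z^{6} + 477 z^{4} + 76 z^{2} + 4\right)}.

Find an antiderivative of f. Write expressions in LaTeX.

An antiderivative is F(z) = - \frac{3 \left(18 z^{2} \operatorname{atan}{\left(3 z \right)} - 9 z + 4 \operatorname{atan}{\left(3 z \right)}\right) \operatorname{atan}{\left(z \right)}}{4 \left(9 z^{2} + 2\right)}.

f has the shape u'v + uv' for u = \frac{9 z}{8 \left(\frac{3 z^{2}}{2} + \frac{1}{3}\right)} - \frac{3 \operatorname{atan}{\left(3 z \right)}}{2} and v = \operatorname{atan}{\left(z \right)} — it is the derivative of the product u*v.
Check: d/dz[- \frac{3 \left(18 z^{2} \operatorname{atan}{\left(3 z \right)} - 9 z + 4 \operatorname{atan}{\left(3 z \right)}\right) \operatorname{atan}{\left(z \right)}}{4 \left(9 z^{2} + 2\right)}] = \frac{- 3645 z^{6} \operatorname{atan}{\left(z \right)} - 4374 z^{6} \operatorname{atan}{\left(3 z \right)} + 2187 z^{5} - 4050 z^{4} \operatorname{atan}{\left(z \right)} - 2430 z^{4} \operatorname{atan}{\left(3 z \right)} + 729 z^{3} - 423 z^{2} \operatorname{atan}{\left(z \right)} - 432 z^{2} \operatorname{atan}{\left(3 z \right)} + 54 z - 18 \operatorname{atan}{\left(z \right)} - 24 \operatorname{atan}{\left(3 z \right)}}{2916 z^{8} + 4536 z^{6} + 1908 z^{4} + 304 z^{2} + 16}, which equals f(z).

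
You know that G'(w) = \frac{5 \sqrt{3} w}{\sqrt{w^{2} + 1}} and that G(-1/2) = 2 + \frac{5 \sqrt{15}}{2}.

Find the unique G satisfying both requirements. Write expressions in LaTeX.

G(w) = 5 \sqrt{3} \sqrt{w^{2} + 1} + 2

The substitution u = 3 w^{2} + 3 works: G'(w) is exactly (dG/du)*(du/dw) for that inner function.
A general antiderivative is 5 \sqrt{3 w^{2} + 3} + C.
The condition gives C = 2 + \frac{5 \sqrt{15}}{2} - (\frac{5 \sqrt{15}}{2}) = 2.
So G(w) = 5 \sqrt{3} \sqrt{w^{2} + 1} + 2.
Check: d/dw[5 \sqrt{3} \sqrt{w^{2} + 1} + 2] = \frac{5 \sqrt{3} w}{\sqrt{w^{2} + 1}} = G'(w).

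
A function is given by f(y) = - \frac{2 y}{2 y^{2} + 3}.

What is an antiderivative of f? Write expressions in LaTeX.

f matches the chain-rule pattern g'(h)*h' with inner function h(y) = y^{2} + \frac{3}{2}; substituting u = h(y) collapses the integral.
Check: d/dy[- \frac{\log{\left(y^{2} + \frac{3}{2} \right)}}{2}] = - \frac{2 y}{2 y^{2} + 3} = f(y).

An antiderivative is F(y) = - \frac{\log{\left(y^{2} + \frac{3}{2} \right)}}{2}.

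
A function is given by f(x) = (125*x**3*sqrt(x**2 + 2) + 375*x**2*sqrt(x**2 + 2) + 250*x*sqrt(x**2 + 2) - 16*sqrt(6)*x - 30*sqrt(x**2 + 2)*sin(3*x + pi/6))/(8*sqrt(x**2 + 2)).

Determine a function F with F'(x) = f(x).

For F(x) to be correct the identity F'(x) - f(x) = 0 must hold.
Check: d/dx[125*x**4/32 + 125*x**3/8 + 125*x**2/8 - 4*sqrt(3*x**2/2 + 3) + 5*cos(3*x + pi/6)/4] = (125*x**3*sqrt(x**2 + 2) + 375*x**2*sqrt(x**2 + 2) + 250*x*sqrt(x**2 + 2) - 16*sqrt(6)*x - 30*sqrt(x**2 + 2)*sin(3*x + pi/6))/(8*sqrt(x**2 + 2)) = f(x).

An antiderivative is F(x) = 125*x**4/32 + 125*x**3/8 + 125*x**2/8 - 4*sqrt(3*x**2/2 + 3) + 5*cos(3*x + pi/6)/4.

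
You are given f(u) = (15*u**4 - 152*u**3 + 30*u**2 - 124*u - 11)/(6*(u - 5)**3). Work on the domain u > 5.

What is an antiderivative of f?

An antiderivative is F(u) = 5*u**4/(4*u**2 - 40*u + 100) - u**3/(3*u**2 - 30*u + 75) + 2*u**2/(u**2 - 10*u + 25) + 2*u/(3*u**2 - 30*u + 75) - 3/(4*u**2 - 40*u + 100).

f has the shape v'r + vr' for v = (u - 5)**(-2) and r = 5*u**4/4 - u**3/3 + 2*u**2 + 2*u/3 - 3/4 — it is the derivative of the product v*r.
Check: d/du[5*u**4/(4*u**2 - 40*u + 100) - u**3/(3*u**2 - 30*u + 75) + 2*u**2/(u**2 - 10*u + 25) + 2*u/(3*u**2 - 30*u + 75) - 3/(4*u**2 - 40*u + 100)] = (15*u**4 - 152*u**3 + 30*u**2 - 124*u - 11)/(6*u**3 - 90*u**2 + 450*u - 750), which equals f(u).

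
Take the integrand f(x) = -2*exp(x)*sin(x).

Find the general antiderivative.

F(x) = -exp(x)*sin(x) + exp(x)*cos(x) + C

An antiderivative F(x) passes only if d/dx[F] lands on f(x) exactly.
Check: d/dx[-exp(x)*sin(x) + exp(x)*cos(x)] = -2*exp(x)*sin(x) = f(x).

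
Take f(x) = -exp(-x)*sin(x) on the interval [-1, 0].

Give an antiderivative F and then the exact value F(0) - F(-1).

Antiderivative: F(x) = exp(-x)*sin(x)/2 + exp(-x)*cos(x)/2; value = -exp(1)*cos(1)/2 + 1/2 + exp(1)*sin(1)/2

Differentiate the proposed F(x) back; it has to land on f(x) exactly.
F(x) = exp(-x)*sin(x)/2 + exp(-x)*cos(x)/2 is an antiderivative of f.
Check: d/dx[exp(-x)*sin(x)/2 + exp(-x)*cos(x)/2] = -exp(-x)*sin(x) = f(x).
F(0) = 1/2; F(-1) = -exp(1)*sin(1)/2 + exp(1)*cos(1)/2.
Integral = F(0) - F(-1) = -exp(1)*cos(1)/2 + 1/2 + exp(1)*sin(1)/2.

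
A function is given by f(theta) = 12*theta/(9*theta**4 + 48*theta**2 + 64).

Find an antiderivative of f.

An antiderivative is F(theta) = -2/(3*theta**2 + 8).

f matches the chain-rule pattern g'(h)*h' with inner function h(theta) = 3*theta**2/2 + 4; substituting u = h(theta) collapses the integral.
Check: d/dtheta[-2/(3*theta**2 + 8)] = 12*theta/(9*theta**4 + 48*theta**2 + 64) = f(theta).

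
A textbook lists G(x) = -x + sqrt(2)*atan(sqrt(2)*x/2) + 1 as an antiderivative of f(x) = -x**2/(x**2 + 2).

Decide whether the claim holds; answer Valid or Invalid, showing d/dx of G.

Valid. The derivative of G reproduces f.

d/dx[G] = -x**2/(x**2 + 2)
This equals f(x) exactly, so the claim holds.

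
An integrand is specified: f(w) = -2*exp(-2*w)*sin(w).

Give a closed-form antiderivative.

An antiderivative F(w) passes only if d/dw[F] lands on f(w) exactly.
Check: d/dw[2*(2*sin(w) + cos(w))*exp(-2*w)/5] = -2*exp(-2*w)*sin(w) = f(w).

An antiderivative is F(w) = 2*(2*sin(w) + cos(w))*exp(-2*w)/5.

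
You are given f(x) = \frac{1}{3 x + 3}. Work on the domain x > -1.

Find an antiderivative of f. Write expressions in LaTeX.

An antiderivative is F(x) = \frac{\log{\left(2 x + 2 \right)}}{3}.

An antiderivative F(x) passes only if d/dx[F] lands on f(x) exactly.
Check: d/dx[\frac{\log{\left(2 x + 2 \right)}}{3}] = \frac{1}{3 x + 3} = f(x).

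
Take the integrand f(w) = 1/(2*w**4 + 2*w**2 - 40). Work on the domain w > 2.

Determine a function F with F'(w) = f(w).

An antiderivative is F(w) = log(w - 2)/72 - log(w + 2)/72 - sqrt(5)*atan(sqrt(5)*w/5)/90.

Factor the denominator (2*(w - 2)*(w + 2)*(w**2 + 5)) and decompose: f = -1/(18*(w**2 + 5)) - 1/(72*(w + 2)) + 1/(72*(w - 2)); each piece integrates to a log, atan, or power term.
Check: d/dw[log(w - 2)/72 - log(w + 2)/72 - sqrt(5)*atan(sqrt(5)*w/5)/90] = 1/(2*w**4 + 2*w**2 - 40) = f(w).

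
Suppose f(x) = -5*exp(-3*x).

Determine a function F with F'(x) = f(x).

An antiderivative is F(x) = 5*exp(-3*x)/3.

A first test for any F(x): its x-derivative must equal f(x) identically.
Check: d/dx[5*exp(-3*x)/3] = -5*exp(-3*x) = f(x).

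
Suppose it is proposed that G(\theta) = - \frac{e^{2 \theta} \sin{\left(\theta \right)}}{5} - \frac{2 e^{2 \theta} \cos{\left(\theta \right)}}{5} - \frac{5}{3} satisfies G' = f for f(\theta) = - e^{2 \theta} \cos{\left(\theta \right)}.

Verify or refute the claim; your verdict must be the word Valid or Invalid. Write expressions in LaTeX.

d/d\theta[G] = - e^{2 \theta} \cos{\left(\theta \right)}
This equals f(\theta) exactly, so the claim holds.

Valid: G'(\theta) = f(\theta).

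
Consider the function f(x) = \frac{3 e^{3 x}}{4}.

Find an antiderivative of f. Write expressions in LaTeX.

An antiderivative is F(x) = \frac{e^{3 x}}{4}.

Check any antiderivative F(x) by computing F'(x) and comparing it with f(x).
Check: d/dx[\frac{e^{3 x}}{4}] = \frac{3 e^{3 x}}{4} = f(x).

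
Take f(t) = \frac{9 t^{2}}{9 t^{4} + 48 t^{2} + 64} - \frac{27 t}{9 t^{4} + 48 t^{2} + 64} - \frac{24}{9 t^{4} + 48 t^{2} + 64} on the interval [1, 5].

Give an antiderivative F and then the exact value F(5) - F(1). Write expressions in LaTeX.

Antiderivative: F(t) = \frac{9 - 6 t}{6 t^{2} + 16}; value = - \frac{240}{913}

f has the shape u'v + uv' for u = \frac{1}{\frac{t^{2}}{2} + \frac{4}{3}} and v = \frac{3}{4} - \frac{t}{2} — it is the derivative of the product u*v.
F(t) = \frac{9 - 6 t}{6 t^{2} + 16} is an antiderivative of f.
Check: d/dt[\frac{9 - 6 t}{6 t^{2} + 16}] = \frac{9 t^{2} - 27 t - 24}{9 t^{4} + 48 t^{2} + 64}, which equals f(t).
F(5) = - \frac{21}{166}; F(1) = \frac{3}{22}.
Integral = F(5) - F(1) = - \frac{240}{913}.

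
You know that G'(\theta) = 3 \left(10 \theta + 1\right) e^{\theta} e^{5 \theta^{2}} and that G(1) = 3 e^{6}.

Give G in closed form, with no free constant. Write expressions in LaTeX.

The substitution u = 5 \theta^{2} + \theta works: G'(\theta) is exactly (dG/du)*(du/d\theta) for that inner function.
A general antiderivative is 3 e^{5 \theta^{2} + \theta} + C.
The condition gives C = 3 e^{6} - (3 e^{6}) = 0.
So G(\theta) = 3 e^{5 \theta^{2} + \theta}.
Check: d/d\theta[3 e^{5 \theta^{2} + \theta}] = 30 \theta e^{\theta} e^{5 \theta^{2}} + 3 e^{\theta} e^{5 \theta^{2}}, which equals G'(\theta).

G(\theta) = 3 e^{5 \theta^{2} + \theta}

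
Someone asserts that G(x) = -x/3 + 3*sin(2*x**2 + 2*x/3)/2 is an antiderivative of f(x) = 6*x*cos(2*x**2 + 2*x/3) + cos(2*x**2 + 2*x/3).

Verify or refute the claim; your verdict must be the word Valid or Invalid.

d/dx[G] = 6*x*cos(2*x**2 + 2*x/3) + cos(2*x**2 + 2*x/3) - 1/3
d/dx[G] - f(x) = -1/3 != 0.

Invalid: d/dx[G] - f = -1/3, which is not 0.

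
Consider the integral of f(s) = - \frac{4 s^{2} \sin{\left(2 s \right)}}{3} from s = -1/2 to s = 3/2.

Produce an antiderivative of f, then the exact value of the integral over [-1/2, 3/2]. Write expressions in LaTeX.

Antiderivative: F(s) = \frac{2 s^{2} \cos{\left(2 s \right)}}{3} - \frac{2 s \sin{\left(2 s \right)}}{3} - \frac{\cos{\left(2 s \right)}}{3}; value = \frac{7 \cos{\left(3 \right)}}{6} - \sin{\left(3 \right)} + \frac{\cos{\left(1 \right)}}{6} + \frac{\sin{\left(1 \right)}}{3}

Any candidate F(s) must reproduce f(s) exactly when differentiated.
F(s) = \frac{2 s^{2} \cos{\left(2 s \right)}}{3} - \frac{2 s \sin{\left(2 s \right)}}{3} - \frac{\cos{\left(2 s \right)}}{3} is an antiderivative of f.
Check: d/ds[\frac{2 s^{2} \cos{\left(2 s \right)}}{3} - \frac{2 s \sin{\left(2 s \right)}}{3} - \frac{\cos{\left(2 s \right)}}{3}] = - \frac{4 s^{2} \sin{\left(2 s \right)}}{3} = f(s).
F(3/2) = \frac{7 \cos{\left(3 \right)}}{6} - \sin{\left(3 \right)}; F(-1/2) = - \frac{\sin{\left(1 \right)}}{3} - \frac{\cos{\left(1 \right)}}{6}.
Integral = F(3/2) - F(-1/2) = \frac{7 \cos{\left(3 \right)}}{6} - \sin{\left(3 \right)} + \frac{\cos{\left(1 \right)}}{6} + \frac{\sin{\left(1 \right)}}{3}.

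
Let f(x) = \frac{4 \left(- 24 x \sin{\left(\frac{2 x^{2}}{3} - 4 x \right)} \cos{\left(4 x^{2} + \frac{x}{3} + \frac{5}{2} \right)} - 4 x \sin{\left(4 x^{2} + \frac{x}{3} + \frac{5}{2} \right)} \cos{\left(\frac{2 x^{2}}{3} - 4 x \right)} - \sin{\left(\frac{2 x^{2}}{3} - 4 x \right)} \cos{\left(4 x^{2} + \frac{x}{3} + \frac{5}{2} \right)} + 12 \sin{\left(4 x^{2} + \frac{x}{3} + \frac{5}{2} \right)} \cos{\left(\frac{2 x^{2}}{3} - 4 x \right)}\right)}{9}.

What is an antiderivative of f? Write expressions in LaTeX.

An antiderivative is F(x) = - \frac{4 \sin{\left(\frac{2 x^{2}}{3} - 4 x \right)} \sin{\left(4 x^{2} + \frac{x}{3} + \frac{5}{2} \right)}}{3}.

Recognize the product-rule pattern: f = u'v + uv' with u = - \frac{4 \sin{\left(\frac{2 x^{2}}{3} - 4 x \right)}}{3}, v = \sin{\left(4 x^{2} + \frac{x}{3} + \frac{5}{2} \right)}, so integration by parts undoes it.
Check: d/dx[- \frac{4 \sin{\left(\frac{2 x^{2}}{3} - 4 x \right)} \sin{\left(4 x^{2} + \frac{x}{3} + \frac{5}{2} \right)}}{3}] = - \frac{32 x \sin{\left(\frac{2 x^{2}}{3} - 4 x \right)} \cos{\left(4 x^{2} + \frac{x}{3} + \frac{5}{2} \right)}}{3} - \frac{16 x \sin{\left(4 x^{2} + \frac{x}{3} + \frac{5}{2} \right)} \cos{\left(\frac{2 x^{2}}{3} - 4 x \right)}}{9} - \frac{4 \sin{\left(\frac{2 x^{2}}{3} - 4 x \right)} \cos{\left(4 x^{2} + \frac{x}{3} + \frac{5}{2} \right)}}{9} + \frac{16 \sin{\left(4 x^{2} + \frac{x}{3} + \frac{5}{2} \right)} \cos{\left(\frac{2 x^{2}}{3} - 4 x \right)}}{3}, which equals f(x).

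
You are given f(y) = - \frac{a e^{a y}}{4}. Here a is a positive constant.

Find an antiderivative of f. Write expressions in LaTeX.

An antiderivative is F(y) = - \frac{e^{a y}}{4}.

A first test for any F(y): its y-derivative must equal f(y) identically.
Check: d/dy[- \frac{e^{a y}}{4}] = - \frac{a e^{a y}}{4} = f(y).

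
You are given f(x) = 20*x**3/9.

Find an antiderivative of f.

An antiderivative is F(x) = 5*x**4/9.

For F(x) to be correct the identity F'(x) - f(x) = 0 must hold.
Check: d/dx[5*x**4/9] = 20*x**3/9 = f(x).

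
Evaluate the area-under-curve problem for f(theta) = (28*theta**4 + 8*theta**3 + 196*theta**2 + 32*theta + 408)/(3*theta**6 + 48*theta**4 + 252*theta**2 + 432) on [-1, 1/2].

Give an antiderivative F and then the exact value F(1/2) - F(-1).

Antiderivative: F(theta) = (9*theta**2*atan(theta/2) - 10*theta + 54*atan(theta/2) - 4)/(3*theta**2 + 18); value = -134/175 + 3*atan(1/4) + 3*atan(1/2)

Since d/dtheta undoes antidifferentiation here, F'(theta) = f(theta) is required of F(theta).
F(theta) = (9*theta**2*atan(theta/2) - 10*theta + 54*atan(theta/2) - 4)/(3*theta**2 + 18) is an antiderivative of f.
Check: d/dtheta[(9*theta**2*atan(theta/2) - 10*theta + 54*atan(theta/2) - 4)/(3*theta**2 + 18)] = (28*theta**4 + 8*theta**3 + 196*theta**2 + 32*theta + 408)/(3*theta**6 + 48*theta**4 + 252*theta**2 + 432) = f(theta).
F(1/2) = -12/25 + 3*atan(1/4); F(-1) = 2/7 - 3*atan(1/2).
Integral = F(1/2) - F(-1) = -134/175 + 3*atan(1/4) + 3*atan(1/2).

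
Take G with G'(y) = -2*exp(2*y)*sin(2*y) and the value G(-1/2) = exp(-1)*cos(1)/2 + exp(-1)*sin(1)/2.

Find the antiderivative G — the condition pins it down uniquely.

G(y) = (-sin(2*y) + cos(2*y))*exp(2*y)/2

Whatever form G(y) takes, its d/dy must return the stated G'(y).
A general antiderivative is -exp(2*y)*sin(2*y)/2 + exp(2*y)*cos(2*y)/2 + C.
The condition gives C = exp(-1)*cos(1)/2 + exp(-1)*sin(1)/2 - (exp(-1)*cos(1)/2 + exp(-1)*sin(1)/2) = 0.
So G(y) = (-sin(2*y) + cos(2*y))*exp(2*y)/2.
Check: d/dy[(-sin(2*y) + cos(2*y))*exp(2*y)/2] = -2*exp(2*y)*sin(2*y) = G'(y).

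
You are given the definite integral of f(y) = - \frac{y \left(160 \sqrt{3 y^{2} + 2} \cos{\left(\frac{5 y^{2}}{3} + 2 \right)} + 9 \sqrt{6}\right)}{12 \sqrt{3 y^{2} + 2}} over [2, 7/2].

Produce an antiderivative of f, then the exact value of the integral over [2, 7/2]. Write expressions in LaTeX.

An antiderivative F(y) passes only if d/dy[F] lands on f(y) exactly.
F(y) = - \frac{\sqrt{6} \sqrt{3 y^{2} + 2} + 16 \sin{\left(\frac{5 y^{2}}{3} + 2 \right)}}{4} is an antiderivative of f.
Check: d/dy[- \frac{\sqrt{6} \sqrt{3 y^{2} + 2} + 16 \sin{\left(\frac{5 y^{2}}{3} + 2 \right)}}{4}] = \frac{- 160 y \sqrt{3 y^{2} + 2} \cos{\left(\frac{5 y^{2}}{3} + 2 \right)} - 9 \sqrt{6} y}{12 \sqrt{3 y^{2} + 2}}, which equals f(y).
F(7/2) = - \frac{\sqrt{930}}{8} - 4 \sin{\left(\frac{269}{12} \right)}; F(2) = - 4 \sin{\left(\frac{26}{3} \right)} - \frac{\sqrt{21}}{2}.
Integral = F(7/2) - F(2) = - \frac{\sqrt{930}}{8} - 4 \sin{\left(\frac{269}{12} \right)} + \frac{\sqrt{21}}{2} + 4 \sin{\left(\frac{26}{3} \right)}.

Antiderivative: F(y) = - \frac{\sqrt{6} \sqrt{3 y^{2} + 2} + 16 \sin{\left(\frac{5 y^{2}}{3} + 2 \right)}}{4}; value = - \frac{\sqrt{930}}{8} - 4 \sin{\left(\frac{269}{12} \right)} + \frac{\sqrt{21}}{2} + 4 \sin{\left(\frac{26}{3} \right)}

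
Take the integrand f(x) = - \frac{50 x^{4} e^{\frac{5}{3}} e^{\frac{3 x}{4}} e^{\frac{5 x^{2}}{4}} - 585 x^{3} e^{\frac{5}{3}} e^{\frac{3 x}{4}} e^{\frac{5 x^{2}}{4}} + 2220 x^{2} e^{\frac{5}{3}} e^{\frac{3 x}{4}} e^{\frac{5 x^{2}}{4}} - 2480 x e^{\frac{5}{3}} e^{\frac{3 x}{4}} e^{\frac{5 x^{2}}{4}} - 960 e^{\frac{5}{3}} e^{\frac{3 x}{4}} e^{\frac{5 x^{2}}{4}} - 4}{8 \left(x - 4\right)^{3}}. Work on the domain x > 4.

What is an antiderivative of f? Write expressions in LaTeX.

An antiderivative is F(x) = \frac{- 10 \left(x - 4\right)^{2} e^{\frac{5 x^{2}}{4} + \frac{3 x}{4} + \frac{5}{3}} - 1}{4 \left(x - 4\right)^{2}}.

Since d/dx undoes antidifferentiation here, F'(x) = f(x) is required of F(x).
Check: d/dx[\frac{- 10 \left(x - 4\right)^{2} e^{\frac{5 x^{2}}{4} + \frac{3 x}{4} + \frac{5}{3}} - 1}{4 \left(x - 4\right)^{2}}] = \frac{- 50 x^{4} e^{\frac{5}{3}} e^{\frac{3 x}{4}} e^{\frac{5 x^{2}}{4}} + 585 x^{3} e^{\frac{5}{3}} e^{\frac{3 x}{4}} e^{\frac{5 x^{2}}{4}} - 2220 x^{2} e^{\frac{5}{3}} e^{\frac{3 x}{4}} e^{\frac{5 x^{2}}{4}} + 2480 x e^{\frac{5}{3}} e^{\frac{3 x}{4}} e^{\frac{5 x^{2}}{4}} + 960 e^{\frac{5}{3}} e^{\frac{3 x}{4}} e^{\frac{5 x^{2}}{4}} + 4}{8 x^{3} - 96 x^{2} + 384 x - 512}, which equals f(x).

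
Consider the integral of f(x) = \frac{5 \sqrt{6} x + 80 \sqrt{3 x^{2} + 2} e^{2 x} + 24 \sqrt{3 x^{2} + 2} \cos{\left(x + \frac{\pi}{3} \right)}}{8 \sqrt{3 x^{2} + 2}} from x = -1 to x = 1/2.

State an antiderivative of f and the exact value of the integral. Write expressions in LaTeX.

Antiderivative: F(x) = \frac{5 \sqrt{\frac{x^{2}}{2} + \frac{1}{3}}}{4} + 5 e^{2 x} + 3 \sin{\left(x + \frac{\pi}{3} \right)}; value = - \frac{5 \sqrt{30}}{24} - \frac{5}{e^{2}} - 3 \cos{\left(\frac{\pi}{6} + 1 \right)} + \frac{5 \sqrt{66}}{48} + 3 \sin{\left(\frac{1}{2} + \frac{\pi}{3} \right)} + 5 e

Recover f(x) by differentiating a candidate F(x); any mismatch rules it out.
F(x) = \frac{5 \sqrt{\frac{x^{2}}{2} + \frac{1}{3}}}{4} + 5 e^{2 x} + 3 \sin{\left(x + \frac{\pi}{3} \right)} is an antiderivative of f.
Check: d/dx[\frac{5 \sqrt{\frac{x^{2}}{2} + \frac{1}{3}}}{4} + 5 e^{2 x} + 3 \sin{\left(x + \frac{\pi}{3} \right)}] = \frac{5 \sqrt{6} x + 80 \sqrt{3 x^{2} + 2} e^{2 x} + 24 \sqrt{3 x^{2} + 2} \cos{\left(x + \frac{\pi}{3} \right)}}{8 \sqrt{3 x^{2} + 2}} = f(x).
F(1/2) = \frac{5 \sqrt{66}}{48} + 3 \sin{\left(\frac{1}{2} + \frac{\pi}{3} \right)} + 5 e; F(-1) = 3 \cos{\left(\frac{\pi}{6} + 1 \right)} + \frac{5}{e^{2}} + \frac{5 \sqrt{30}}{24}.
Integral = F(1/2) - F(-1) = - \frac{5 \sqrt{30}}{24} - \frac{5}{e^{2}} - 3 \cos{\left(\frac{\pi}{6} + 1 \right)} + \frac{5 \sqrt{66}}{48} + 3 \sin{\left(\frac{1}{2} + \frac{\pi}{3} \right)} + 5 e.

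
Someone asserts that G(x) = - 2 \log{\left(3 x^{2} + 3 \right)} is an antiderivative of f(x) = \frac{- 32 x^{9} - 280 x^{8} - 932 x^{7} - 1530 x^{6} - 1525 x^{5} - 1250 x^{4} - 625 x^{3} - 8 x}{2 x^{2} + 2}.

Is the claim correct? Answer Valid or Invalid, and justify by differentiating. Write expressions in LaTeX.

d/dx[G] = - \frac{4 x}{x^{2} + 1}
d/dx[G] - f(x) = 16 x^{7} + 140 x^{6} + 450 x^{5} + 625 x^{4} + \frac{625 x^{3}}{2} != 0.

Invalid: d/dx[G] - f = 16 x^{7} + 140 x^{6} + 450 x^{5} + 625 x^{4} + \frac{625 x^{3}}{2}, which is not 0.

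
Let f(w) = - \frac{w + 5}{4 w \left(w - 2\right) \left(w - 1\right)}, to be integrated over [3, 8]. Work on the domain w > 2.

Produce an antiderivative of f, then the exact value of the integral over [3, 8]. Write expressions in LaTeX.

The denominator factors as 4 w \left(w - 2\right) \left(w - 1\right); partial fractions split f into directly integrable pieces: \frac{3}{2 \left(w - 1\right)} - \frac{7}{8 \left(w - 2\right)} - \frac{5}{8 w}.
F(w) = - \frac{5 \log{\left(w \right)}}{8} - \frac{7 \log{\left(w - 2 \right)}}{8} + \frac{3 \log{\left(w - 1 \right)}}{2} is an antiderivative of f.
Check: d/dw[- \frac{5 \log{\left(w \right)}}{8} - \frac{7 \log{\left(w - 2 \right)}}{8} + \frac{3 \log{\left(w - 1 \right)}}{2}] = \frac{- w - 5}{4 w^{3} - 12 w^{2} + 8 w}, which equals f(w).
F(8) = - \frac{7 \log{\left(6 \right)}}{8} - \frac{5 \log{\left(8 \right)}}{8} + \frac{3 \log{\left(7 \right)}}{2}; F(3) = - \frac{5 \log{\left(3 \right)}}{8} + \frac{3 \log{\left(2 \right)}}{2}.
Integral = F(8) - F(3) = - \frac{7 \log{\left(6 \right)}}{8} - \frac{5 \log{\left(8 \right)}}{8} - \frac{3 \log{\left(2 \right)}}{2} + \frac{5 \log{\left(3 \right)}}{8} + \frac{3 \log{\left(7 \right)}}{2}.

Antiderivative: F(w) = - \frac{5 \log{\left(w \right)}}{8} - \frac{7 \log{\left(w - 2 \right)}}{8} + \frac{3 \log{\left(w - 1 \right)}}{2}; value = - \frac{7 \log{\left(6 \right)}}{8} - \frac{5 \log{\left(8 \right)}}{8} - \frac{3 \log{\left(2 \right)}}{2} + \frac{5 \log{\left(3 \right)}}{8} + \frac{3 \log{\left(7 \right)}}{2}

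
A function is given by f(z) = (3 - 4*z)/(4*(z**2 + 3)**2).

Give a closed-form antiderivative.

An antiderivative is F(z) = (3*z + sqrt(3)*(z**2 + 3)*atan(sqrt(3)*z/3) + 12)/(24*(z**2 + 3)).

Any candidate F(z) must reproduce f(z) exactly when differentiated.
Check: d/dz[(3*z + sqrt(3)*(z**2 + 3)*atan(sqrt(3)*z/3) + 12)/(24*(z**2 + 3))] = (3 - 4*z)/(4*z**4 + 24*z**2 + 36), which equals f(z).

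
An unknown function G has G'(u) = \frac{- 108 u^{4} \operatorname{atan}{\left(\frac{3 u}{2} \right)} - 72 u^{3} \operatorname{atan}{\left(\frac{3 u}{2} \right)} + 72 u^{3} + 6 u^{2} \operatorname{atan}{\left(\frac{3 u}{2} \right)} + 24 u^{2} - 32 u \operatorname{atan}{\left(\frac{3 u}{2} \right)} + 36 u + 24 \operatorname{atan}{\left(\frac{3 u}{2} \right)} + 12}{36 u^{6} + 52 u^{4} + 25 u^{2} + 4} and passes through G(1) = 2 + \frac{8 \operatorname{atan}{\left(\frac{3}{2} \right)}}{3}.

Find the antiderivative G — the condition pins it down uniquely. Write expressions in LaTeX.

A first test for any G(u): its u-derivative must equal the given G'(u).
A general antiderivative is - \frac{2 \left(- 3 u - 1\right) \operatorname{atan}{\left(\frac{3 u}{2} \right)}}{2 u^{2} + 1} + C.
The condition gives C = 2 + \frac{8 \operatorname{atan}{\left(\frac{3}{2} \right)}}{3} - (\frac{8 \operatorname{atan}{\left(\frac{3}{2} \right)}}{3}) = 2.
So G(u) = \frac{2 \left(2 u^{2} + 3 u \operatorname{atan}{\left(\frac{3 u}{2} \right)} + \operatorname{atan}{\left(\frac{3 u}{2} \right)} + 1\right)}{2 u^{2} + 1}.
Check: d/du[\frac{2 \left(2 u^{2} + 3 u \operatorname{atan}{\left(\frac{3 u}{2} \right)} + \operatorname{atan}{\left(\frac{3 u}{2} \right)} + 1\right)}{2 u^{2} + 1}] = \frac{- 108 u^{4} \operatorname{atan}{\left(\frac{3 u}{2} \right)} - 72 u^{3} \operatorname{atan}{\left(\frac{3 u}{2} \right)} + 72 u^{3} + 6 u^{2} \operatorname{atan}{\left(\frac{3 u}{2} \right)} + 24 u^{2} - 32 u \operatorname{atan}{\left(\frac{3 u}{2} \right)} + 36 u + 24 \operatorname{atan}{\left(\frac{3 u}{2} \right)} + 12}{36 u^{6} + 52 u^{4} + 25 u^{2} + 4} = G'(u).

G(u) = \frac{2 \left(2 u^{2} + 3 u \operatorname{atan}{\left(\frac{3 u}{2} \right)} + \operatorname{atan}{\left(\frac{3 u}{2} \right)} + 1\right)}{2 u^{2} + 1}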